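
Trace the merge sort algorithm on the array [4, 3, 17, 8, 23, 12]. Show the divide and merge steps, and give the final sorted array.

Merge sort trace:

Split: [4, 3, 17, 8, 23, 12] -> [4, 3, 17] and [8, 23, 12]
  Split: [4, 3, 17] -> [4] and [3, 17]
    Split: [3, 17] -> [3] and [17]
    Merge: [3] + [17] -> [3, 17]
  Merge: [4] + [3, 17] -> [3, 4, 17]
  Split: [8, 23, 12] -> [8] and [23, 12]
    Split: [23, 12] -> [23] and [12]
    Merge: [23] + [12] -> [12, 23]
  Merge: [8] + [12, 23] -> [8, 12, 23]
Merge: [3, 4, 17] + [8, 12, 23] -> [3, 4, 8, 12, 17, 23]

Final sorted array: [3, 4, 8, 12, 17, 23]

The merge sort proceeds by recursively splitting the array and merging sorted halves.
After all merges, the sorted array is [3, 4, 8, 12, 17, 23].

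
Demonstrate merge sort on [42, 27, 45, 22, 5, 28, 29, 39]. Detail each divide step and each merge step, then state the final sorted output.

Merge sort trace:

Split: [42, 27, 45, 22, 5, 28, 29, 39] -> [42, 27, 45, 22] and [5, 28, 29, 39]
  Split: [42, 27, 45, 22] -> [42, 27] and [45, 22]
    Split: [42, 27] -> [42] and [27]
    Merge: [42] + [27] -> [27, 42]
    Split: [45, 22] -> [45] and [22]
    Merge: [45] + [22] -> [22, 45]
  Merge: [27, 42] + [22, 45] -> [22, 27, 42, 45]
  Split: [5, 28, 29, 39] -> [5, 28] and [29, 39]
    Split: [5, 28] -> [5] and [28]
    Merge: [5] + [28] -> [5, 28]
    Split: [29, 39] -> [29] and [39]
    Merge: [29] + [39] -> [29, 39]
  Merge: [5, 28] + [29, 39] -> [5, 28, 29, 39]
Merge: [22, 27, 42, 45] + [5, 28, 29, 39] -> [5, 22, 27, 28, 29, 39, 42, 45]

Final sorted array: [5, 22, 27, 28, 29, 39, 42, 45]

The merge sort proceeds by recursively splitting the array and merging sorted halves.
After all merges, the sorted array is [5, 22, 27, 28, 29, 39, 42, 45].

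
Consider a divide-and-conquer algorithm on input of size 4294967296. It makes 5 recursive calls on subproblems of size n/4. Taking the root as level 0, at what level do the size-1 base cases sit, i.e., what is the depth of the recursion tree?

For divide and conquer with division factor 4:

Problem sizes at each level:
Level 0: 4294967296
Level 1: 1073741824
Level 2: 268435456
Level 3: 67108864
Level 4: 16777216
Level 5: 4194304
Level 6: 1048576
Level 7: 262144
Level 8: 65536
Level 9: 16384
Level 10: 4096
Level 11: 1024
Level 12: 256
Level 13: 64
Level 14: 16
Level 15: 4
Level 16: 1

The root is level 0 and the size-1 base case is level 16 (the tree spans levels 0 through 16, i.e. 17 levels counting the root), so the depth is the number of divisions: log_4(4294967296) = 16

The recursion tree depth is log_4(4294967296) = 16. At each level, the problem size is divided by 4, so it takes 16 divisions to reduce to a base case of size 1. The algorithm makes 5 recursive calls at each level.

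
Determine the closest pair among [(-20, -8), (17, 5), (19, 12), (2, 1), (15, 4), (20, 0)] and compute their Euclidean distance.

Computing all pairwise distances among 6 points:

d((-20, -8), (17, 5)) = 39.2173
d((-20, -8), (19, 12)) = 43.8292
d((-20, -8), (2, 1)) = 23.7697
d((-20, -8), (15, 4)) = 37.0
d((-20, -8), (20, 0)) = 40.7922
d((17, 5), (19, 12)) = 7.2801
d((17, 5), (2, 1)) = 15.5242
d((17, 5), (15, 4)) = 2.2361 <-- minimum
d((17, 5), (20, 0)) = 5.831
d((19, 12), (2, 1)) = 20.2485
d((19, 12), (15, 4)) = 8.9443
d((19, 12), (20, 0)) = 12.0416
d((2, 1), (15, 4)) = 13.3417
d((2, 1), (20, 0)) = 18.0278
d((15, 4), (20, 0)) = 6.4031

Closest pair: (17, 5) and (15, 4) with distance 2.2361

The closest pair is (17, 5) and (15, 4) with Euclidean distance 2.2361. For 6 points, brute-force pairwise comparison is shown above. For large n, the divide-and-conquer algorithm (sort by x, recurse on halves, check the dividing strip) achieves O(n log n).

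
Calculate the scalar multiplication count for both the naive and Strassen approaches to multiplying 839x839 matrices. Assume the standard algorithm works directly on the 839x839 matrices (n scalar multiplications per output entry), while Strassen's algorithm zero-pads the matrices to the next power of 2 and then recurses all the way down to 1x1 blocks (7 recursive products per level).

Matrix multiplication for 839x839 matrices:

Strassen's algorithm requires power-of-2 dimensions. Pad 839x839 to 1024x1024 (next power of 2).

Standard algorithm: 839^3 = 590589719 multiplications
Strassen's algorithm: 7^(log2(1024)) = 7^10 = 282475249 multiplications
Savings: 590589719 - 282475249 = 308114470 multiplications

Standard: 590589719 multiplications (839^3). Strassen: 282475249 multiplications (7^10, after padding to 1024x1024). Strassen reduces 8 recursive multiplications to 7 at each level.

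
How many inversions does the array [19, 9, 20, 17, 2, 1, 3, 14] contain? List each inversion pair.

Finding inversions in [19, 9, 20, 17, 2, 1, 3, 14]:

(0, 1): arr[0]=19 > arr[1]=9
(0, 3): arr[0]=19 > arr[3]=17
(0, 4): arr[0]=19 > arr[4]=2
(0, 5): arr[0]=19 > arr[5]=1
(0, 6): arr[0]=19 > arr[6]=3
(0, 7): arr[0]=19 > arr[7]=14
(1, 4): arr[1]=9 > arr[4]=2
(1, 5): arr[1]=9 > arr[5]=1
(1, 6): arr[1]=9 > arr[6]=3
(2, 3): arr[2]=20 > arr[3]=17
(2, 4): arr[2]=20 > arr[4]=2
(2, 5): arr[2]=20 > arr[5]=1
(2, 6): arr[2]=20 > arr[6]=3
(2, 7): arr[2]=20 > arr[7]=14
(3, 4): arr[3]=17 > arr[4]=2
(3, 5): arr[3]=17 > arr[5]=1
(3, 6): arr[3]=17 > arr[6]=3
(3, 7): arr[3]=17 > arr[7]=14
(4, 5): arr[4]=2 > arr[5]=1

Total inversions: 19

The array has 19 inversion(s): (0,1), (0,3), (0,4), (0,5), (0,6), (0,7), (1,4), (1,5), (1,6), (2,3), (2,4), (2,5), (2,6), (2,7), (3,4), (3,5), (3,6), (3,7), (4,5). Each pair (i,j) satisfies i < j and arr[i] > arr[j].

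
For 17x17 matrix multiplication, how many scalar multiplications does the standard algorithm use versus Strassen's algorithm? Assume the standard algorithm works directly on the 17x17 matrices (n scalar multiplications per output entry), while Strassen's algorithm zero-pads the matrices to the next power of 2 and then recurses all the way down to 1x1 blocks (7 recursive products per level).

Matrix multiplication for 17x17 matrices:

Strassen's algorithm requires power-of-2 dimensions. Pad 17x17 to 32x32 (next power of 2).

Standard algorithm: 17^3 = 4913 multiplications
Strassen's algorithm: 7^(log2(32)) = 7^5 = 16807 multiplications
Difference: 4913 - 16807 = -11894 (Strassen uses MORE here due to padding overhead — for small or just-over-power-of-2 n, padding can outweigh the per-level savings)

Standard: 4913 multiplications (17^3). Strassen: 16807 multiplications (7^5, after padding to 32x32). Strassen reduces 8 recursive multiplications to 7 at each level.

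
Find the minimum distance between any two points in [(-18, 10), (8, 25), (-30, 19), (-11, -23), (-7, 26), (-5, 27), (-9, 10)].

Computing all pairwise distances among 7 points:

d((-18, 10), (8, 25)) = 30.0167
d((-18, 10), (-30, 19)) = 15.0
d((-18, 10), (-11, -23)) = 33.7343
d((-18, 10), (-7, 26)) = 19.4165
d((-18, 10), (-5, 27)) = 21.4009
d((-18, 10), (-9, 10)) = 9.0
d((8, 25), (-30, 19)) = 38.4708
d((8, 25), (-11, -23)) = 51.6236
d((8, 25), (-7, 26)) = 15.0333
d((8, 25), (-5, 27)) = 13.1529
d((8, 25), (-9, 10)) = 22.6716
d((-30, 19), (-11, -23)) = 46.0977
d((-30, 19), (-7, 26)) = 24.0416
d((-30, 19), (-5, 27)) = 26.2488
d((-30, 19), (-9, 10)) = 22.8473
d((-11, -23), (-7, 26)) = 49.163
d((-11, -23), (-5, 27)) = 50.3587
d((-11, -23), (-9, 10)) = 33.0606
d((-7, 26), (-5, 27)) = 2.2361 <-- minimum
d((-7, 26), (-9, 10)) = 16.1245
d((-5, 27), (-9, 10)) = 17.4642

Closest pair: (-7, 26) and (-5, 27) with distance 2.2361

The closest pair is (-7, 26) and (-5, 27) with Euclidean distance 2.2361. For 7 points, brute-force pairwise comparison is shown above. For large n, the divide-and-conquer algorithm (sort by x, recurse on halves, check the dividing strip) achieves O(n log n).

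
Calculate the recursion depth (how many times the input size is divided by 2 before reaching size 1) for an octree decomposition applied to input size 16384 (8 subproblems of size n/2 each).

For divide and conquer with division factor 2:

Problem sizes at each level:
Level 0: 16384
Level 1: 8192
Level 2: 4096
Level 3: 2048
Level 4: 1024
Level 5: 512
Level 6: 256
Level 7: 128
Level 8: 64
Level 9: 32
Level 10: 16
Level 11: 8
Level 12: 4
Level 13: 2
Level 14: 1

The root is level 0 and the size-1 base case is level 14 (the tree spans levels 0 through 14, i.e. 15 levels counting the root), so the depth is the number of divisions: log_2(16384) = 14

The recursion tree depth is log_2(16384) = 14. At each level, the problem size is divided by 2, so it takes 14 divisions to reduce to a base case of size 1. The algorithm makes 8 recursive calls at each level.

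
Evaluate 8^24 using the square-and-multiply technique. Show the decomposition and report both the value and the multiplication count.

Computing 8^24 by squaring (build up from 8^1; each line after the first costs one multiplication):

8^1 = 8
8^2 = (8^1)^2 = 8^2 = 64
8^3 = 8 * 8^2 = 8 * 64 = 512
8^6 = (8^3)^2 = 512^2 = 262144
8^12 = (8^6)^2 = 262144^2 = 68719476736
8^24 = (8^12)^2 = 68719476736^2 = 4722366482869645213696

Result: 4722366482869645213696
Multiplications needed: 5 (5 lines after 8^1)

8^24 = 4722366482869645213696. Using exponentiation by squaring, this requires 5 multiplications. The key idea: if the exponent is even, square the half-power; if odd, multiply by the base once.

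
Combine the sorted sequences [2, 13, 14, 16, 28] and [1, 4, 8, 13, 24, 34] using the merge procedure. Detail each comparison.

Merging process:

Compare 2 vs 1: take 1 from right. Merged: [1]
Compare 2 vs 4: take 2 from left. Merged: [1, 2]
Compare 13 vs 4: take 4 from right. Merged: [1, 2, 4]
Compare 13 vs 8: take 8 from right. Merged: [1, 2, 4, 8]
Compare 13 vs 13: take 13 from left. Merged: [1, 2, 4, 8, 13]
Compare 14 vs 13: take 13 from right. Merged: [1, 2, 4, 8, 13, 13]
Compare 14 vs 24: take 14 from left. Merged: [1, 2, 4, 8, 13, 13, 14]
Compare 16 vs 24: take 16 from left. Merged: [1, 2, 4, 8, 13, 13, 14, 16]
Compare 28 vs 24: take 24 from right. Merged: [1, 2, 4, 8, 13, 13, 14, 16, 24]
Compare 28 vs 34: take 28 from left. Merged: [1, 2, 4, 8, 13, 13, 14, 16, 24, 28]
Append remaining from right: [34]. Merged: [1, 2, 4, 8, 13, 13, 14, 16, 24, 28, 34]

Final merged array: [1, 2, 4, 8, 13, 13, 14, 16, 24, 28, 34]
Total comparisons: 10

The merged array is [1, 2, 4, 8, 13, 13, 14, 16, 24, 28, 34], requiring 10 comparisons. The merge step runs in O(n) time where n is the total number of elements.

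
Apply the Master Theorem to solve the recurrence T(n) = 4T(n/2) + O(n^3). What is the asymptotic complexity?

Master Theorem for T(n) = 4T(n/2) + O(n^3):

a = 4, b = 2, c = 3
log_b(a) = log_2(4) = 2.0000

Case 3: c = 3 > log_2(4) = 2.0000
T(n) = O(n^3) = O(n^3)

For T(n) = 4T(n/2) + O(n^3): log_2(4) = 2.0000. This is Case 3 of the Master Theorem (c > log_b(a), work dominated by root), giving O(n^3).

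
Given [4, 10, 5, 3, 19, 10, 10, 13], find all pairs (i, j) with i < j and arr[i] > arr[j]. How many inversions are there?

Finding inversions in [4, 10, 5, 3, 19, 10, 10, 13]:

(0, 3): arr[0]=4 > arr[3]=3
(1, 2): arr[1]=10 > arr[2]=5
(1, 3): arr[1]=10 > arr[3]=3
(2, 3): arr[2]=5 > arr[3]=3
(4, 5): arr[4]=19 > arr[5]=10
(4, 6): arr[4]=19 > arr[6]=10
(4, 7): arr[4]=19 > arr[7]=13

Total inversions: 7

The array has 7 inversion(s): (0,3), (1,2), (1,3), (2,3), (4,5), (4,6), (4,7). Each pair (i,j) satisfies i < j and arr[i] > arr[j].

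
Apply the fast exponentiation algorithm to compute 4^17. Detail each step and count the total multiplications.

Computing 4^17 by squaring (build up from 4^1; each line after the first costs one multiplication):

4^1 = 4
4^2 = (4^1)^2 = 4^2 = 16
4^4 = (4^2)^2 = 16^2 = 256
4^8 = (4^4)^2 = 256^2 = 65536
4^16 = (4^8)^2 = 65536^2 = 4294967296
4^17 = 4 * 4^16 = 4 * 4294967296 = 17179869184

Result: 17179869184
Multiplications needed: 5 (5 lines after 4^1)

4^17 = 17179869184. Using exponentiation by squaring, this requires 5 multiplications. The key idea: if the exponent is even, square the half-power; if odd, multiply by the base once.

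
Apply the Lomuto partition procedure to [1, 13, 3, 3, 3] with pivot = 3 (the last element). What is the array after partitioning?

Lomuto partition with pivot = 3:

Initial array: [1, 13, 3, 3, 3]

arr[0]=1 <= 3: swap with position 0, array becomes [1, 13, 3, 3, 3]
arr[1]=13 > 3: no swap
arr[2]=3 <= 3: swap with position 1, array becomes [1, 3, 13, 3, 3]
arr[3]=3 <= 3: swap with position 2, array becomes [1, 3, 3, 13, 3]

Place pivot at position 3: [1, 3, 3, 3, 13]
Pivot position: 3

After partitioning with pivot 3, the array becomes [1, 3, 3, 3, 13]. The pivot is placed at index 3. All elements to the left of the pivot are <= 3, and all elements to the right are > 3.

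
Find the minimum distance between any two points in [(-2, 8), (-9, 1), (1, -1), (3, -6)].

Computing all pairwise distances among 4 points:

d((-2, 8), (-9, 1)) = 9.8995
d((-2, 8), (1, -1)) = 9.4868
d((-2, 8), (3, -6)) = 14.8661
d((-9, 1), (1, -1)) = 10.198
d((-9, 1), (3, -6)) = 13.8924
d((1, -1), (3, -6)) = 5.3852 <-- minimum

Closest pair: (1, -1) and (3, -6) with distance 5.3852

The closest pair is (1, -1) and (3, -6) with Euclidean distance 5.3852. For 4 points, brute-force pairwise comparison is shown above. For large n, the divide-and-conquer algorithm (sort by x, recurse on halves, check the dividing strip) achieves O(n log n).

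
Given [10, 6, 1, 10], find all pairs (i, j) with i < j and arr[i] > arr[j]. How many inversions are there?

Finding inversions in [10, 6, 1, 10]:

(0, 1): arr[0]=10 > arr[1]=6
(0, 2): arr[0]=10 > arr[2]=1
(1, 2): arr[1]=6 > arr[2]=1

Total inversions: 3

The array has 3 inversion(s): (0,1), (0,2), (1,2). Each pair (i,j) satisfies i < j and arr[i] > arr[j].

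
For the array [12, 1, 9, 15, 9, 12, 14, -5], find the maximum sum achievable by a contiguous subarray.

Using Kadane's algorithm on [12, 1, 9, 15, 9, 12, 14, -5]:

Scanning through the array:
Position 1 (value 1): max_ending_here = 13, max_so_far = 13
Position 2 (value 9): max_ending_here = 22, max_so_far = 22
Position 3 (value 15): max_ending_here = 37, max_so_far = 37
Position 4 (value 9): max_ending_here = 46, max_so_far = 46
Position 5 (value 12): max_ending_here = 58, max_so_far = 58
Position 6 (value 14): max_ending_here = 72, max_so_far = 72
Position 7 (value -5): max_ending_here = 67, max_so_far = 72

Maximum subarray: [12, 1, 9, 15, 9, 12, 14]
Maximum sum: 72

The maximum subarray is [12, 1, 9, 15, 9, 12, 14] with sum 72. This subarray runs from index 0 to index 6.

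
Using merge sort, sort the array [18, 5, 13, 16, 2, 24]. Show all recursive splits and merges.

Merge sort trace:

Split: [18, 5, 13, 16, 2, 24] -> [18, 5, 13] and [16, 2, 24]
  Split: [18, 5, 13] -> [18] and [5, 13]
    Split: [5, 13] -> [5] and [13]
    Merge: [5] + [13] -> [5, 13]
  Merge: [18] + [5, 13] -> [5, 13, 18]
  Split: [16, 2, 24] -> [16] and [2, 24]
    Split: [2, 24] -> [2] and [24]
    Merge: [2] + [24] -> [2, 24]
  Merge: [16] + [2, 24] -> [2, 16, 24]
Merge: [5, 13, 18] + [2, 16, 24] -> [2, 5, 13, 16, 18, 24]

Final sorted array: [2, 5, 13, 16, 18, 24]

The merge sort proceeds by recursively splitting the array and merging sorted halves.
After all merges, the sorted array is [2, 5, 13, 16, 18, 24].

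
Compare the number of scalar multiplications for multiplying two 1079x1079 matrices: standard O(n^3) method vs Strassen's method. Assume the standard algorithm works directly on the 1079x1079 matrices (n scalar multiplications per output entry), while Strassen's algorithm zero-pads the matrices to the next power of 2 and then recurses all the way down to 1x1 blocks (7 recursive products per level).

Matrix multiplication for 1079x1079 matrices:

Strassen's algorithm requires power-of-2 dimensions. Pad 1079x1079 to 2048x2048 (next power of 2).

Standard algorithm: 1079^3 = 1256216039 multiplications
Strassen's algorithm: 7^(log2(2048)) = 7^11 = 1977326743 multiplications
Difference: 1256216039 - 1977326743 = -721110704 (Strassen uses MORE here due to padding overhead — for small or just-over-power-of-2 n, padding can outweigh the per-level savings)

Standard: 1256216039 multiplications (1079^3). Strassen: 1977326743 multiplications (7^11, after padding to 2048x2048). Strassen reduces 8 recursive multiplications to 7 at each level.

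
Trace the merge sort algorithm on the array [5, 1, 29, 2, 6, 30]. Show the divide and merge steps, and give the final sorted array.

Merge sort trace:

Split: [5, 1, 29, 2, 6, 30] -> [5, 1, 29] and [2, 6, 30]
  Split: [5, 1, 29] -> [5] and [1, 29]
    Split: [1, 29] -> [1] and [29]
    Merge: [1] + [29] -> [1, 29]
  Merge: [5] + [1, 29] -> [1, 5, 29]
  Split: [2, 6, 30] -> [2] and [6, 30]
    Split: [6, 30] -> [6] and [30]
    Merge: [6] + [30] -> [6, 30]
  Merge: [2] + [6, 30] -> [2, 6, 30]
Merge: [1, 5, 29] + [2, 6, 30] -> [1, 2, 5, 6, 29, 30]

Final sorted array: [1, 2, 5, 6, 29, 30]

The merge sort proceeds by recursively splitting the array and merging sorted halves.
After all merges, the sorted array is [1, 2, 5, 6, 29, 30].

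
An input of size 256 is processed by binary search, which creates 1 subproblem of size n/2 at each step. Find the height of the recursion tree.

For divide and conquer with division factor 2:

Problem sizes at each level:
Level 0: 256
Level 1: 128
Level 2: 64
Level 3: 32
Level 4: 16
Level 5: 8
Level 6: 4
Level 7: 2
Level 8: 1

The root is level 0 and the size-1 base case is level 8 (the tree spans levels 0 through 8, i.e. 9 levels counting the root), so the depth is the number of divisions: log_2(256) = 8

The recursion tree depth is log_2(256) = 8. At each level, the problem size is divided by 2, so it takes 8 divisions to reduce to a base case of size 1. The algorithm makes 1 recursive call at each level.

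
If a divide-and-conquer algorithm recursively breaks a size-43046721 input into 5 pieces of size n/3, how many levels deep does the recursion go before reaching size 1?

For divide and conquer with division factor 3:

Problem sizes at each level:
Level 0: 43046721
Level 1: 14348907
Level 2: 4782969
Level 3: 1594323
Level 4: 531441
Level 5: 177147
Level 6: 59049
Level 7: 19683
Level 8: 6561
Level 9: 2187
Level 10: 729
Level 11: 243
Level 12: 81
Level 13: 27
Level 14: 9
Level 15: 3
Level 16: 1

The root is level 0 and the size-1 base case is level 16 (the tree spans levels 0 through 16, i.e. 17 levels counting the root), so the depth is the number of divisions: log_3(43046721) = 16

The recursion tree depth is log_3(43046721) = 16. At each level, the problem size is divided by 3, so it takes 16 divisions to reduce to a base case of size 1. The algorithm makes 5 recursive calls at each level.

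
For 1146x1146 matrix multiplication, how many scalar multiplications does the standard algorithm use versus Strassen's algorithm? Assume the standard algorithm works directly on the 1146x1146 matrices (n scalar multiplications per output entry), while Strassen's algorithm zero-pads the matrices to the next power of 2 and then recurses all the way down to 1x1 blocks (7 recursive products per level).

Matrix multiplication for 1146x1146 matrices:

Strassen's algorithm requires power-of-2 dimensions. Pad 1146x1146 to 2048x2048 (next power of 2).

Standard algorithm: 1146^3 = 1505060136 multiplications
Strassen's algorithm: 7^(log2(2048)) = 7^11 = 1977326743 multiplications
Difference: 1505060136 - 1977326743 = -472266607 (Strassen uses MORE here due to padding overhead — for small or just-over-power-of-2 n, padding can outweigh the per-level savings)

Standard: 1505060136 multiplications (1146^3). Strassen: 1977326743 multiplications (7^11, after padding to 2048x2048). Strassen reduces 8 recursive multiplications to 7 at each level.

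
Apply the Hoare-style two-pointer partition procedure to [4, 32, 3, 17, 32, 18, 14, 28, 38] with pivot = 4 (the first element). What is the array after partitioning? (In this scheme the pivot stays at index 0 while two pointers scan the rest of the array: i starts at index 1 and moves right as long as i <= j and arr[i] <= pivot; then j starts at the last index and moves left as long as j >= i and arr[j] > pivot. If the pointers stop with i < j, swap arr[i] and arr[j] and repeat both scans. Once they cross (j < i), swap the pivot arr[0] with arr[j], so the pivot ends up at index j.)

Hoare-style two-pointer partition with pivot = 4:

Initial array: [4, 32, 3, 17, 32, 18, 14, 28, 38]

Pointers start at i = 1, j = 8.
i stops at index 1 (arr[1]=32 > 4), j stops at index 2 (arr[2]=3 <= 4): swap arr[1] and arr[2], array becomes [4, 3, 32, 17, 32, 18, 14, 28, 38]
i ends at 2, j ends at 1: the pointers have crossed (j < i), so scanning stops.

Swap pivot arr[0] with arr[1] to place pivot at position 1: [3, 4, 32, 17, 32, 18, 14, 28, 38]
Pivot position: 1

After partitioning with pivot 4, the array becomes [3, 4, 32, 17, 32, 18, 14, 28, 38]. The pivot is placed at index 1. All elements to the left of the pivot are <= 4, and all elements to the right are > 4.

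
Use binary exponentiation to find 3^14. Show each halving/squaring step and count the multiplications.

Computing 3^14 by squaring (build up from 3^1; each line after the first costs one multiplication):

3^1 = 3
3^2 = (3^1)^2 = 3^2 = 9
3^3 = 3 * 3^2 = 3 * 9 = 27
3^6 = (3^3)^2 = 27^2 = 729
3^7 = 3 * 3^6 = 3 * 729 = 2187
3^14 = (3^7)^2 = 2187^2 = 4782969

Result: 4782969
Multiplications needed: 5 (5 lines after 3^1)

3^14 = 4782969. Using exponentiation by squaring, this requires 5 multiplications. The key idea: if the exponent is even, square the half-power; if odd, multiply by the base once.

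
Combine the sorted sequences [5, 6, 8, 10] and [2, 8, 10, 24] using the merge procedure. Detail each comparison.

Merging process:

Compare 5 vs 2: take 2 from right. Merged: [2]
Compare 5 vs 8: take 5 from left. Merged: [2, 5]
Compare 6 vs 8: take 6 from left. Merged: [2, 5, 6]
Compare 8 vs 8: take 8 from left. Merged: [2, 5, 6, 8]
Compare 10 vs 8: take 8 from right. Merged: [2, 5, 6, 8, 8]
Compare 10 vs 10: take 10 from left. Merged: [2, 5, 6, 8, 8, 10]
Append remaining from right: [10, 24]. Merged: [2, 5, 6, 8, 8, 10, 10, 24]

Final merged array: [2, 5, 6, 8, 8, 10, 10, 24]
Total comparisons: 6

The merged array is [2, 5, 6, 8, 8, 10, 10, 24], requiring 6 comparisons. The merge step runs in O(n) time where n is the total number of elements.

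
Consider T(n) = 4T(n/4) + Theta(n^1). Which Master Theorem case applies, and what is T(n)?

Master Theorem for T(n) = 4T(n/4) + O(n^1):

a = 4, b = 4, c = 1
log_b(a) = log_4(4) = 1.0000

Case 2: c = 1 = log_4(4) = 1.0000
T(n) = O(n^1 log n) = O(n log n)

For T(n) = 4T(n/4) + O(n^1): log_4(4) = 1.0000. This is Case 2 of the Master Theorem (c = log_b(a), equal work at all levels), giving O(n log n).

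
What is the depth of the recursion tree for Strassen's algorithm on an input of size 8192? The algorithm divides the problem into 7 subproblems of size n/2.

For divide and conquer with division factor 2:

Problem sizes at each level:
Level 0: 8192
Level 1: 4096
Level 2: 2048
Level 3: 1024
Level 4: 512
Level 5: 256
Level 6: 128
Level 7: 64
Level 8: 32
Level 9: 16
Level 10: 8
Level 11: 4
Level 12: 2
Level 13: 1

The root is level 0 and the size-1 base case is level 13 (the tree spans levels 0 through 13, i.e. 14 levels counting the root), so the depth is the number of divisions: log_2(8192) = 13

The recursion tree depth is log_2(8192) = 13. At each level, the problem size is divided by 2, so it takes 13 divisions to reduce to a base case of size 1. The algorithm makes 7 recursive calls at each level.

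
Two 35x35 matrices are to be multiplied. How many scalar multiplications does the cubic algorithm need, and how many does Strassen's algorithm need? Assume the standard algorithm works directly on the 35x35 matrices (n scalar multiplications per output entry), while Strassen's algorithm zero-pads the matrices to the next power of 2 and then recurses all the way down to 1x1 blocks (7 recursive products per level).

Matrix multiplication for 35x35 matrices:

Strassen's algorithm requires power-of-2 dimensions. Pad 35x35 to 64x64 (next power of 2).

Standard algorithm: 35^3 = 42875 multiplications
Strassen's algorithm: 7^(log2(64)) = 7^6 = 117649 multiplications
Difference: 42875 - 117649 = -74774 (Strassen uses MORE here due to padding overhead — for small or just-over-power-of-2 n, padding can outweigh the per-level savings)

Standard: 42875 multiplications (35^3). Strassen: 117649 multiplications (7^6, after padding to 64x64). Strassen reduces 8 recursive multiplications to 7 at each level.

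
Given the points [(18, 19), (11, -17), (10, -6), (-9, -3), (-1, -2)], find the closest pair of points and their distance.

Computing all pairwise distances among 5 points:

d((18, 19), (11, -17)) = 36.6742
d((18, 19), (10, -6)) = 26.2488
d((18, 19), (-9, -3)) = 34.8281
d((18, 19), (-1, -2)) = 28.3196
d((11, -17), (10, -6)) = 11.0454
d((11, -17), (-9, -3)) = 24.4131
d((11, -17), (-1, -2)) = 19.2094
d((10, -6), (-9, -3)) = 19.2354
d((10, -6), (-1, -2)) = 11.7047
d((-9, -3), (-1, -2)) = 8.0623 <-- minimum

Closest pair: (-9, -3) and (-1, -2) with distance 8.0623

The closest pair is (-9, -3) and (-1, -2) with Euclidean distance 8.0623. For 5 points, brute-force pairwise comparison is shown above. For large n, the divide-and-conquer algorithm (sort by x, recurse on halves, check the dividing strip) achieves O(n log n).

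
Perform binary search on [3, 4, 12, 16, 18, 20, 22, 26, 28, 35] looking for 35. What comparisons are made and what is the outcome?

Binary search for 35 in [3, 4, 12, 16, 18, 20, 22, 26, 28, 35]:

lo=0, hi=9, mid=4, arr[mid]=18 -> 18 < 35, search right half
lo=5, hi=9, mid=7, arr[mid]=26 -> 26 < 35, search right half
lo=8, hi=9, mid=8, arr[mid]=28 -> 28 < 35, search right half
lo=9, hi=9, mid=9, arr[mid]=35 -> Found target at index 9!

Binary search finds 35 at index 9 after 4 comparisons. The search repeatedly halves the search space by comparing with the middle element.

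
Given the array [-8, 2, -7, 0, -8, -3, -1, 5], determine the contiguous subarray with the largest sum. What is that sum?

Using Kadane's algorithm on [-8, 2, -7, 0, -8, -3, -1, 5]:

Scanning through the array:
Position 1 (value 2): max_ending_here = 2, max_so_far = 2
Position 2 (value -7): max_ending_here = -5, max_so_far = 2
Position 3 (value 0): max_ending_here = 0, max_so_far = 2
Position 4 (value -8): max_ending_here = -8, max_so_far = 2
Position 5 (value -3): max_ending_here = -3, max_so_far = 2
Position 6 (value -1): max_ending_here = -1, max_so_far = 2
Position 7 (value 5): max_ending_here = 5, max_so_far = 5

Maximum subarray: [5]
Maximum sum: 5

The maximum subarray is [5] with sum 5. This subarray runs from index 7 to index 7.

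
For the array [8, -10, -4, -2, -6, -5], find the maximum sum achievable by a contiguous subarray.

Using Kadane's algorithm on [8, -10, -4, -2, -6, -5]:

Scanning through the array:
Position 1 (value -10): max_ending_here = -2, max_so_far = 8
Position 2 (value -4): max_ending_here = -4, max_so_far = 8
Position 3 (value -2): max_ending_here = -2, max_so_far = 8
Position 4 (value -6): max_ending_here = -6, max_so_far = 8
Position 5 (value -5): max_ending_here = -5, max_so_far = 8

Maximum subarray: [8]
Maximum sum: 8

The maximum subarray is [8] with sum 8. This subarray runs from index 0 to index 0.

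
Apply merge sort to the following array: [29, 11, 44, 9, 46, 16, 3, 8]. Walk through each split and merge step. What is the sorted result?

Merge sort trace:

Split: [29, 11, 44, 9, 46, 16, 3, 8] -> [29, 11, 44, 9] and [46, 16, 3, 8]
  Split: [29, 11, 44, 9] -> [29, 11] and [44, 9]
    Split: [29, 11] -> [29] and [11]
    Merge: [29] + [11] -> [11, 29]
    Split: [44, 9] -> [44] and [9]
    Merge: [44] + [9] -> [9, 44]
  Merge: [11, 29] + [9, 44] -> [9, 11, 29, 44]
  Split: [46, 16, 3, 8] -> [46, 16] and [3, 8]
    Split: [46, 16] -> [46] and [16]
    Merge: [46] + [16] -> [16, 46]
    Split: [3, 8] -> [3] and [8]
    Merge: [3] + [8] -> [3, 8]
  Merge: [16, 46] + [3, 8] -> [3, 8, 16, 46]
Merge: [9, 11, 29, 44] + [3, 8, 16, 46] -> [3, 8, 9, 11, 16, 29, 44, 46]

Final sorted array: [3, 8, 9, 11, 16, 29, 44, 46]

The merge sort proceeds by recursively splitting the array and merging sorted halves.
After all merges, the sorted array is [3, 8, 9, 11, 16, 29, 44, 46].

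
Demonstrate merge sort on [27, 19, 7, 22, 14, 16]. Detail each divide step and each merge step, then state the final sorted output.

Merge sort trace:

Split: [27, 19, 7, 22, 14, 16] -> [27, 19, 7] and [22, 14, 16]
  Split: [27, 19, 7] -> [27] and [19, 7]
    Split: [19, 7] -> [19] and [7]
    Merge: [19] + [7] -> [7, 19]
  Merge: [27] + [7, 19] -> [7, 19, 27]
  Split: [22, 14, 16] -> [22] and [14, 16]
    Split: [14, 16] -> [14] and [16]
    Merge: [14] + [16] -> [14, 16]
  Merge: [22] + [14, 16] -> [14, 16, 22]
Merge: [7, 19, 27] + [14, 16, 22] -> [7, 14, 16, 19, 22, 27]

Final sorted array: [7, 14, 16, 19, 22, 27]

The merge sort proceeds by recursively splitting the array and merging sorted halves.
After all merges, the sorted array is [7, 14, 16, 19, 22, 27].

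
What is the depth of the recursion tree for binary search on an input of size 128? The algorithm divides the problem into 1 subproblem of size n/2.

For divide and conquer with division factor 2:

Problem sizes at each level:
Level 0: 128
Level 1: 64
Level 2: 32
Level 3: 16
Level 4: 8
Level 5: 4
Level 6: 2
Level 7: 1

The root is level 0 and the size-1 base case is level 7 (the tree spans levels 0 through 7, i.e. 8 levels counting the root), so the depth is the number of divisions: log_2(128) = 7

The recursion tree depth is log_2(128) = 7. At each level, the problem size is divided by 2, so it takes 7 divisions to reduce to a base case of size 1. The algorithm makes 1 recursive call at each level.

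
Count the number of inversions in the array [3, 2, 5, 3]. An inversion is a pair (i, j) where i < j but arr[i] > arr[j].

Finding inversions in [3, 2, 5, 3]:

(0, 1): arr[0]=3 > arr[1]=2
(2, 3): arr[2]=5 > arr[3]=3

Total inversions: 2

The array has 2 inversion(s): (0,1), (2,3). Each pair (i,j) satisfies i < j and arr[i] > arr[j].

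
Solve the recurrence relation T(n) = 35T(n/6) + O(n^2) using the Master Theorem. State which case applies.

Master Theorem for T(n) = 35T(n/6) + O(n^2):

a = 35, b = 6, c = 2
log_b(a) = log_6(35) = 1.9843

Case 3: c = 2 > log_6(35) = 1.9843
T(n) = O(n^2) = O(n^2)

For T(n) = 35T(n/6) + O(n^2): log_6(35) = 1.9843. This is Case 3 of the Master Theorem (c > log_b(a), work dominated by root), giving O(n^2).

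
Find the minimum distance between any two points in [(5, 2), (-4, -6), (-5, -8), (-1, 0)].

Computing all pairwise distances among 4 points:

d((5, 2), (-4, -6)) = 12.0416
d((5, 2), (-5, -8)) = 14.1421
d((5, 2), (-1, 0)) = 6.3246
d((-4, -6), (-5, -8)) = 2.2361 <-- minimum
d((-4, -6), (-1, 0)) = 6.7082
d((-5, -8), (-1, 0)) = 8.9443

Closest pair: (-4, -6) and (-5, -8) with distance 2.2361

The closest pair is (-4, -6) and (-5, -8) with Euclidean distance 2.2361. For 4 points, brute-force pairwise comparison is shown above. For large n, the divide-and-conquer algorithm (sort by x, recurse on halves, check the dividing strip) achieves O(n log n).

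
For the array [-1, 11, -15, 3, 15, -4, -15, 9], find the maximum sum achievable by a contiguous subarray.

Using Kadane's algorithm on [-1, 11, -15, 3, 15, -4, -15, 9]:

Scanning through the array:
Position 1 (value 11): max_ending_here = 11, max_so_far = 11
Position 2 (value -15): max_ending_here = -4, max_so_far = 11
Position 3 (value 3): max_ending_here = 3, max_so_far = 11
Position 4 (value 15): max_ending_here = 18, max_so_far = 18
Position 5 (value -4): max_ending_here = 14, max_so_far = 18
Position 6 (value -15): max_ending_here = -1, max_so_far = 18
Position 7 (value 9): max_ending_here = 9, max_so_far = 18

Maximum subarray: [3, 15]
Maximum sum: 18

The maximum subarray is [3, 15] with sum 18. This subarray runs from index 3 to index 4.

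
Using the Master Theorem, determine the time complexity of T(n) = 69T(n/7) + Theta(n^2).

Master Theorem for T(n) = 69T(n/7) + O(n^2):

a = 69, b = 7, c = 2
log_b(a) = log_7(69) = 2.1759

Case 1: c = 2 < log_7(69) = 2.1759
T(n) = O(n^(log_7 69))

For T(n) = 69T(n/7) + O(n^2): log_7(69) = 2.1759. This is Case 1 of the Master Theorem (c < log_b(a), work dominated by leaves), giving O(n^(log_7 69)).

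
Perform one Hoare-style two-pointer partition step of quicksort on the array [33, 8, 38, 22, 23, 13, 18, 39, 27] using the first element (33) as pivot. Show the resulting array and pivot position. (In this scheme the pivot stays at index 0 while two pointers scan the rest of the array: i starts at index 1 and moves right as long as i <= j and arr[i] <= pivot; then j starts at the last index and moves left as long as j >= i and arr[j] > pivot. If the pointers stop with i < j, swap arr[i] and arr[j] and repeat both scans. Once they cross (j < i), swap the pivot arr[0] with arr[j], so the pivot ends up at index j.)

Hoare-style two-pointer partition with pivot = 33:

Initial array: [33, 8, 38, 22, 23, 13, 18, 39, 27]

Pointers start at i = 1, j = 8.
i stops at index 2 (arr[2]=38 > 33), j stops at index 8 (arr[8]=27 <= 33): swap arr[2] and arr[8], array becomes [33, 8, 27, 22, 23, 13, 18, 39, 38]
i ends at 7, j ends at 6: the pointers have crossed (j < i), so scanning stops.

Swap pivot arr[0] with arr[6] to place pivot at position 6: [18, 8, 27, 22, 23, 13, 33, 39, 38]
Pivot position: 6

After partitioning with pivot 33, the array becomes [18, 8, 27, 22, 23, 13, 33, 39, 38]. The pivot is placed at index 6. All elements to the left of the pivot are <= 33, and all elements to the right are > 33.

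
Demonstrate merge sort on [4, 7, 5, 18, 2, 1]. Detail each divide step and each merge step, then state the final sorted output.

Merge sort trace:

Split: [4, 7, 5, 18, 2, 1] -> [4, 7, 5] and [18, 2, 1]
  Split: [4, 7, 5] -> [4] and [7, 5]
    Split: [7, 5] -> [7] and [5]
    Merge: [7] + [5] -> [5, 7]
  Merge: [4] + [5, 7] -> [4, 5, 7]
  Split: [18, 2, 1] -> [18] and [2, 1]
    Split: [2, 1] -> [2] and [1]
    Merge: [2] + [1] -> [1, 2]
  Merge: [18] + [1, 2] -> [1, 2, 18]
Merge: [4, 5, 7] + [1, 2, 18] -> [1, 2, 4, 5, 7, 18]

Final sorted array: [1, 2, 4, 5, 7, 18]

The merge sort proceeds by recursively splitting the array and merging sorted halves.
After all merges, the sorted array is [1, 2, 4, 5, 7, 18].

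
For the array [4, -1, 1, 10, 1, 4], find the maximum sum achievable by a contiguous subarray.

Using Kadane's algorithm on [4, -1, 1, 10, 1, 4]:

Scanning through the array:
Position 1 (value -1): max_ending_here = 3, max_so_far = 4
Position 2 (value 1): max_ending_here = 4, max_so_far = 4
Position 3 (value 10): max_ending_here = 14, max_so_far = 14
Position 4 (value 1): max_ending_here = 15, max_so_far = 15
Position 5 (value 4): max_ending_here = 19, max_so_far = 19

Maximum subarray: [4, -1, 1, 10, 1, 4]
Maximum sum: 19

The maximum subarray is [4, -1, 1, 10, 1, 4] with sum 19. This subarray runs from index 0 to index 5.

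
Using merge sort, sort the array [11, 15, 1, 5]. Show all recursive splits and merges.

Merge sort trace:

Split: [11, 15, 1, 5] -> [11, 15] and [1, 5]
  Split: [11, 15] -> [11] and [15]
  Merge: [11] + [15] -> [11, 15]
  Split: [1, 5] -> [1] and [5]
  Merge: [1] + [5] -> [1, 5]
Merge: [11, 15] + [1, 5] -> [1, 5, 11, 15]

Final sorted array: [1, 5, 11, 15]

The merge sort proceeds by recursively splitting the array and merging sorted halves.
After all merges, the sorted array is [1, 5, 11, 15].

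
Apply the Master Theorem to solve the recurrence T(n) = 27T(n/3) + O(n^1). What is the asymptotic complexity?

Master Theorem for T(n) = 27T(n/3) + O(n^1):

a = 27, b = 3, c = 1
log_b(a) = log_3(27) = 3.0000

Case 1: c = 1 < log_3(27) = 3.0000
T(n) = O(n^(log_3 27)) = O(n^3)

For T(n) = 27T(n/3) + O(n^1): log_3(27) = 3.0000. This is Case 1 of the Master Theorem (c < log_b(a), work dominated by leaves), giving O(n^3).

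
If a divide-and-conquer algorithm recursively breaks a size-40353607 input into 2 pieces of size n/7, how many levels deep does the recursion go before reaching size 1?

For divide and conquer with division factor 7:

Problem sizes at each level:
Level 0: 40353607
Level 1: 5764801
Level 2: 823543
Level 3: 117649
Level 4: 16807
Level 5: 2401
Level 6: 343
Level 7: 49
Level 8: 7
Level 9: 1

The root is level 0 and the size-1 base case is level 9 (the tree spans levels 0 through 9, i.e. 10 levels counting the root), so the depth is the number of divisions: log_7(40353607) = 9

The recursion tree depth is log_7(40353607) = 9. At each level, the problem size is divided by 7, so it takes 9 divisions to reduce to a base case of size 1. The algorithm makes 2 recursive calls at each level.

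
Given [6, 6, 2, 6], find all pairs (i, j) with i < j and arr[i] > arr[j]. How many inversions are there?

Finding inversions in [6, 6, 2, 6]:

(0, 2): arr[0]=6 > arr[2]=2
(1, 2): arr[1]=6 > arr[2]=2

Total inversions: 2

The array has 2 inversion(s): (0,2), (1,2). Each pair (i,j) satisfies i < j and arr[i] > arr[j].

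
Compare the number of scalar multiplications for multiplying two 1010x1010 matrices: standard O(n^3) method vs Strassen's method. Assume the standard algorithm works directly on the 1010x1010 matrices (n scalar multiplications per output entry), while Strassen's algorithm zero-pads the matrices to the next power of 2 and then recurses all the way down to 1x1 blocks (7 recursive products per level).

Matrix multiplication for 1010x1010 matrices:

Strassen's algorithm requires power-of-2 dimensions. Pad 1010x1010 to 1024x1024 (next power of 2).

Standard algorithm: 1010^3 = 1030301000 multiplications
Strassen's algorithm: 7^(log2(1024)) = 7^10 = 282475249 multiplications
Savings: 1030301000 - 282475249 = 747825751 multiplications

Standard: 1030301000 multiplications (1010^3). Strassen: 282475249 multiplications (7^10, after padding to 1024x1024). Strassen reduces 8 recursive multiplications to 7 at each level.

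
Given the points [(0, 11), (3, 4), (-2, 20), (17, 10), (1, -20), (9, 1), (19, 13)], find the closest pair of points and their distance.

Computing all pairwise distances among 7 points:

d((0, 11), (3, 4)) = 7.6158
d((0, 11), (-2, 20)) = 9.2195
d((0, 11), (17, 10)) = 17.0294
d((0, 11), (1, -20)) = 31.0161
d((0, 11), (9, 1)) = 13.4536
d((0, 11), (19, 13)) = 19.105
d((3, 4), (-2, 20)) = 16.7631
d((3, 4), (17, 10)) = 15.2315
d((3, 4), (1, -20)) = 24.0832
d((3, 4), (9, 1)) = 6.7082
d((3, 4), (19, 13)) = 18.3576
d((-2, 20), (17, 10)) = 21.4709
d((-2, 20), (1, -20)) = 40.1123
d((-2, 20), (9, 1)) = 21.9545
d((-2, 20), (19, 13)) = 22.1359
d((17, 10), (1, -20)) = 34.0
d((17, 10), (9, 1)) = 12.0416
d((17, 10), (19, 13)) = 3.6056 <-- minimum
d((1, -20), (9, 1)) = 22.4722
d((1, -20), (19, 13)) = 37.5899
d((9, 1), (19, 13)) = 15.6205

Closest pair: (17, 10) and (19, 13) with distance 3.6056

The closest pair is (17, 10) and (19, 13) with Euclidean distance 3.6056. For 7 points, brute-force pairwise comparison is shown above. For large n, the divide-and-conquer algorithm (sort by x, recurse on halves, check the dividing strip) achieves O(n log n).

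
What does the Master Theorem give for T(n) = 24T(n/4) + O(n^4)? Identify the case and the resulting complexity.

Master Theorem for T(n) = 24T(n/4) + O(n^4):

a = 24, b = 4, c = 4
log_b(a) = log_4(24) = 2.2925

Case 3: c = 4 > log_4(24) = 2.2925
T(n) = O(n^4) = O(n^4)

For T(n) = 24T(n/4) + O(n^4): log_4(24) = 2.2925. This is Case 3 of the Master Theorem (c > log_b(a), work dominated by root), giving O(n^4).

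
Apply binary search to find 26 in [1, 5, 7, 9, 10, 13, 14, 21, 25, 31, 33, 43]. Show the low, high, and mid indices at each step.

Binary search for 26 in [1, 5, 7, 9, 10, 13, 14, 21, 25, 31, 33, 43]:

lo=0, hi=11, mid=5, arr[mid]=13 -> 13 < 26, search right half
lo=6, hi=11, mid=8, arr[mid]=25 -> 25 < 26, search right half
lo=9, hi=11, mid=10, arr[mid]=33 -> 33 > 26, search left half
lo=9, hi=9, mid=9, arr[mid]=31 -> 31 > 26, search left half
lo=9 > hi=8, target 26 not found

Binary search determines that 26 is not in the array after 4 comparisons. The search space was exhausted without finding the target.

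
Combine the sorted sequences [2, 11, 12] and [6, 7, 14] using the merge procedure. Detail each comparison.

Merging process:

Compare 2 vs 6: take 2 from left. Merged: [2]
Compare 11 vs 6: take 6 from right. Merged: [2, 6]
Compare 11 vs 7: take 7 from right. Merged: [2, 6, 7]
Compare 11 vs 14: take 11 from left. Merged: [2, 6, 7, 11]
Compare 12 vs 14: take 12 from left. Merged: [2, 6, 7, 11, 12]
Append remaining from right: [14]. Merged: [2, 6, 7, 11, 12, 14]

Final merged array: [2, 6, 7, 11, 12, 14]
Total comparisons: 5

The merged array is [2, 6, 7, 11, 12, 14], requiring 5 comparisons. The merge step runs in O(n) time where n is the total number of elements.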